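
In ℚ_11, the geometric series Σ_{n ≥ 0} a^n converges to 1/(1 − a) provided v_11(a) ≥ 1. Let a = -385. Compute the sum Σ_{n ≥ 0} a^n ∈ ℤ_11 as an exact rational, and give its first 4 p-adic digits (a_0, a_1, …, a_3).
Σ a^n = 1/(1 − a) = 1/386;  first 4 digits = (1, 9, 0, 4)

v_11(a) = 1 ≥ 1, so the series converges in ℤ_11 to 1/(1 − a) = 1/(1 − (-385)) = 1/386. Expand this rational in ℤ_11: compute digits iteratively via d_i = x_i mod 11, x_{i+1} = (x_i − d_i)/11. The first 4 digits are (1, 9, 0, 4).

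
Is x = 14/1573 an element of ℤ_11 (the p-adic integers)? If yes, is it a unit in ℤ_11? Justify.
x ∉ ℤ_11 (v_11(x) = -2 < 0)

ℤ_11 = {x ∈ ℚ_11 : v_11(x) ≥ 0} and ℤ_11^× = {x ∈ ℤ_11 : v_11(x) = 0}. Here v_11(14/1573) = v_11(num) − v_11(den) = -2; compare against these criteria.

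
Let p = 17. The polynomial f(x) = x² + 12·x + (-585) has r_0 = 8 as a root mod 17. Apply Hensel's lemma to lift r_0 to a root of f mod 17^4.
r_3 = 26188 (mod 83521)

Hensel: r_{i+1} = r_i − f(r_i)·(f′(r_i))^{-1} mod 17^{i+2}, f′(x) = 2x + 12. Iterate:
  r_0 = 8 (mod 17)
  r_1 = 178 (mod 289)
  r_2 = 1623 (mod 4913)
  r_3 = 26188 (mod 83521)
Final: r = 26188 satisfies f(r) ≡ 0 mod 17^4.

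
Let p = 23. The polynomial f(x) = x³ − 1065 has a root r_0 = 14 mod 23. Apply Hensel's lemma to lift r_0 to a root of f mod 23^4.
r_3 = 212258 (mod 279841)

Hensel: r_{i+1} = r_i − f(r_i)/f′(r_i) mod 23^{i+2}, where f′(x) = 3x². Iterate:
  r_0 = 14 (mod 23)
  r_1 = 129 (mod 529)
  r_2 = 5419 (mod 12167)
  r_3 = 212258 (mod 279841)
Final: r = 212258 with f(r) ≡ 0 mod 23^4.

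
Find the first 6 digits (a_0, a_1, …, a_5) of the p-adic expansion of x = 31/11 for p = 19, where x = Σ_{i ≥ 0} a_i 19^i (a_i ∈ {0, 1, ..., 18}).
(a_0, …, a_5) = (8, 17, 6, 10, 15, 13)

v_19(31/11) = 0 (numerator and denominator both coprime to 19), so x ∈ ℤ_19^×. Compute digits iteratively via a_i = x_i mod 19, x_{i+1} = (x_i − a_i)/19, with x_0 = x:
  x_0 = 31/11;  a_0 = 8;  x_1 = (x_0 − 8)/19 = -3/11
  x_1 = -3/11;  a_1 = 17;  x_2 = (x_1 − 17)/19 = -10/11
  x_2 = -10/11;  a_2 = 6;  x_3 = (x_2 − 6)/19 = -4/11
  x_3 = -4/11;  a_3 = 10;  x_4 = (x_3 − 10)/19 = -6/11
  x_4 = -6/11;  a_4 = 15;  x_5 = (x_4 − 15)/19 = -9/11
  x_5 = -9/11;  a_5 = 13;  x_6 = (x_5 − 13)/19 = -8/11
Digits: (8, 17, 6, 10, 15, 13).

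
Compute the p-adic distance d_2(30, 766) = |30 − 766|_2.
d_2(30, 766) = 1/32

Step 1 — x − y = 30 − 766 = -736. Step 2 — v_2(-736) = 5 (factor: -736 = −(2^5 · 23); the sign does not affect v_p). Step 3 — |x − y|_2 = 2^{-5} = 1/32.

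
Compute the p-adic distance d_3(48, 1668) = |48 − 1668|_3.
d_3(48, 1668) = 1/81

Step 1 — x − y = 48 − 1668 = -1620. Step 2 — v_3(-1620) = 4 (factor: -1620 = −(3^4 · 20); the sign does not affect v_p). Step 3 — |x − y|_3 = 3^{-4} = 1/81.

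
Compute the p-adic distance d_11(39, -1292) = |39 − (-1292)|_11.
d_11(39, -1292) = 1/1331

Step 1 — x − y = 39 − (-1292) = 1331. Step 2 — v_11(1331) = 3 (factor: 1331 = (11^3 · 1); the sign does not affect v_p). Step 3 — |x − y|_11 = 11^{-3} = 1/1331.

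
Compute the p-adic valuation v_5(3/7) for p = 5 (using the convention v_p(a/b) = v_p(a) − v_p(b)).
v_5(3/7) = 0

Factor powers of 5 from the numerator and denominator of the reduced fraction: 3 = 5^0 · 3 and 7 = 5^0 · 7. Apply v_p(a/b) = v_p(a) − v_p(b): v_5(3/7) = 0 − 0 = 0.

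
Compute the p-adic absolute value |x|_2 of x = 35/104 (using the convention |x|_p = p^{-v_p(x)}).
|35/104|_2 = 8

Step 1 — compute v_2(x) by factoring powers of 2 out of the numerator and denominator: v_2(35/104) = -3. Step 2 — apply |x|_p = p^{-v_p(x)} = 2^{3} = 8.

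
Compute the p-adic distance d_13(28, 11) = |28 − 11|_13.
d_13(28, 11) = 1

Step 1 — x − y = 28 − 11 = 17. Step 2 — v_13(17) = 0 (factor: 17 = (13^0 · 17); the sign does not affect v_p). Step 3 — |x − y|_13 = 13^{0} = 1.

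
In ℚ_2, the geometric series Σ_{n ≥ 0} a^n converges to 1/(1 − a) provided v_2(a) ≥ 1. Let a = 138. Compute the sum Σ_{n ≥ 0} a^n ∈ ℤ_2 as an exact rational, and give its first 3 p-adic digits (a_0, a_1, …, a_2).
Σ a^n = 1/(1 − a) = -1/137;  first 3 digits = (1, 1, 1)

v_2(a) = 1 ≥ 1, so the series converges in ℤ_2 to 1/(1 − a) = 1/(1 − 138) = -1/137. Expand this rational in ℤ_2: compute digits iteratively via d_i = x_i mod 2, x_{i+1} = (x_i − d_i)/2. The first 3 digits are (1, 1, 1).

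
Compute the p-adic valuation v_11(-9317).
v_11(-9317) = 3

v_11(n) is the largest exponent k such that 11^k divides n. Factor out: -9317 = -11^3 · 7. (Sign doesn't affect v_p.) So v_11(-9317) = 3.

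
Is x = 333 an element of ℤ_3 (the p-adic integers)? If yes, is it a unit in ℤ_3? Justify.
x ∈ ℤ_3 but not a unit; v_3(x) = 2 > 0

ℤ_3 = {x ∈ ℚ_3 : v_3(x) ≥ 0} and ℤ_3^× = {x ∈ ℤ_3 : v_3(x) = 0}. Here v_3(333) = v_3(num) − v_3(den) = 2; compare against these criteria.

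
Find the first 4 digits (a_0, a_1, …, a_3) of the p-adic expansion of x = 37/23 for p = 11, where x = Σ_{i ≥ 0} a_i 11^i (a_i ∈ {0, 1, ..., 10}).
(a_0, …, a_3) = (4, 6, 9, 2)

v_11(37/23) = 0 (numerator and denominator both coprime to 11), so x ∈ ℤ_11^×. Compute digits iteratively via a_i = x_i mod 11, x_{i+1} = (x_i − a_i)/11, with x_0 = x:
  x_0 = 37/23;  a_0 = 4;  x_1 = (x_0 − 4)/11 = -5/23
  x_1 = -5/23;  a_1 = 6;  x_2 = (x_1 − 6)/11 = -13/23
  x_2 = -13/23;  a_2 = 9;  x_3 = (x_2 − 9)/11 = -20/23
  x_3 = -20/23;  a_3 = 2;  x_4 = (x_3 − 2)/11 = -6/23
Digits: (4, 6, 9, 2).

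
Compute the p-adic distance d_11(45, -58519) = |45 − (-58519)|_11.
d_11(45, -58519) = 1/14641

Step 1 — x − y = 45 − (-58519) = 58564. Step 2 — v_11(58564) = 4 (factor: 58564 = (11^4 · 4); the sign does not affect v_p). Step 3 — |x − y|_11 = 11^{-4} = 1/14641.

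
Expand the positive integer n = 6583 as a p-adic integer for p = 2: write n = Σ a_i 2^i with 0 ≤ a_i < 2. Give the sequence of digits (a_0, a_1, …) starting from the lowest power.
(a_0, a_1, …) = (1, 1, 1, 0, 1, 1, 0, 1, 1, 0, 0, 1, 1)

Repeated division by 2 gives the digits low-to-high: 6583 = 1 + 1·2^1 + 1·2^2 + 1·2^4 + 1·2^5 + 1·2^7 + 1·2^8 + 1·2^11 + 1·2^12. Digit sequence: (1, 1, 1, 0, 1, 1, 0, 1, 1, 0, 0, 1, 1).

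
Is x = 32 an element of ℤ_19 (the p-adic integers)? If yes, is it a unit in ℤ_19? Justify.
x ∈ ℤ_19^× (unit); v_19(x) = 0

ℤ_19 = {x ∈ ℚ_19 : v_19(x) ≥ 0} and ℤ_19^× = {x ∈ ℤ_19 : v_19(x) = 0}. Here v_19(32) = v_19(num) − v_19(den) = 0; compare against these criteria.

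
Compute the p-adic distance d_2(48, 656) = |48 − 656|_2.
d_2(48, 656) = 1/32

Step 1 — x − y = 48 − 656 = -608. Step 2 — v_2(-608) = 5 (factor: -608 = −(2^5 · 19); the sign does not affect v_p). Step 3 — |x − y|_2 = 2^{-5} = 1/32.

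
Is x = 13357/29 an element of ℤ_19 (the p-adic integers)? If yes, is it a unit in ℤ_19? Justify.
x ∈ ℤ_19 but not a unit; v_19(x) = 2 > 0

ℤ_19 = {x ∈ ℚ_19 : v_19(x) ≥ 0} and ℤ_19^× = {x ∈ ℤ_19 : v_19(x) = 0}. Here v_19(13357/29) = v_19(num) − v_19(den) = 2; compare against these criteria.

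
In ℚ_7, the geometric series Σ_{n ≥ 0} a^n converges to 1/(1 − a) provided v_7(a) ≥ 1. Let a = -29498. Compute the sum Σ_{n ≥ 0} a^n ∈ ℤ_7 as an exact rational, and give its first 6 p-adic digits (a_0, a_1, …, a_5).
Σ a^n = 1/(1 − a) = 1/29499;  first 6 digits = (1, 0, 0, 5, 1, 5)

v_7(a) = 3 ≥ 1, so the series converges in ℤ_7 to 1/(1 − a) = 1/(1 − (-29498)) = 1/29499. Expand this rational in ℤ_7: compute digits iteratively via d_i = x_i mod 7, x_{i+1} = (x_i − d_i)/7. The first 6 digits are (1, 0, 0, 5, 1, 5).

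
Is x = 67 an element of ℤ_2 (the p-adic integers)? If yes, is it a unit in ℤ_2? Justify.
x ∈ ℤ_2^× (unit); v_2(x) = 0

ℤ_2 = {x ∈ ℚ_2 : v_2(x) ≥ 0} and ℤ_2^× = {x ∈ ℤ_2 : v_2(x) = 0}. Here v_2(67) = v_2(num) − v_2(den) = 0; compare against these criteria.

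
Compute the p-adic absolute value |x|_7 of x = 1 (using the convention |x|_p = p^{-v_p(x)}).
|1|_7 = 1

Step 1 — compute v_7(x) by factoring powers of 7 out of the numerator and denominator: v_7(1) = 0. Step 2 — apply |x|_p = p^{-v_p(x)} = 7^{0} = 1.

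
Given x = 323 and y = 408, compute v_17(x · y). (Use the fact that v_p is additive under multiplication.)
v_17(131784) = 2

v_p(x) = 1 (factor: 323 = 17^1 · 19); v_p(y) = 1 (factor: 408 = 17^1 · 24). Additivity: v_p(xy) = v_p(x) + v_p(y) = 1 + 1 = 2. (Direct check: xy = 131784 = 17^2 · (456).)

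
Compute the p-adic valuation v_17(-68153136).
v_17(-68153136) = 5

v_17(n) is the largest exponent k such that 17^k divides n. Factor out: -68153136 = -17^5 · 48. (Sign doesn't affect v_p.) So v_17(-68153136) = 5.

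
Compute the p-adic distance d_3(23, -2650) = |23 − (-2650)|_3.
d_3(23, -2650) = 1/243

Step 1 — x − y = 23 − (-2650) = 2673. Step 2 — v_3(2673) = 5 (factor: 2673 = (3^5 · 11); the sign does not affect v_p). Step 3 — |x − y|_3 = 3^{-5} = 1/243.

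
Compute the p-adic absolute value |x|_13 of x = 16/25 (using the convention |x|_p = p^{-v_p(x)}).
|16/25|_13 = 1

Step 1 — compute v_13(x) by factoring powers of 13 out of the numerator and denominator: v_13(16/25) = 0. Step 2 — apply |x|_p = p^{-v_p(x)} = 13^{0} = 1.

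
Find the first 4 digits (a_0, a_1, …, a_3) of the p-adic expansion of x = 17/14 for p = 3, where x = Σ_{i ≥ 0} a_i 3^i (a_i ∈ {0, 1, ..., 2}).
(a_0, …, a_3) = (1, 2, 0, 0)

v_3(17/14) = 0 (numerator and denominator both coprime to 3), so x ∈ ℤ_3^×. Compute digits iteratively via a_i = x_i mod 3, x_{i+1} = (x_i − a_i)/3, with x_0 = x:
  x_0 = 17/14;  a_0 = 1;  x_1 = (x_0 − 1)/3 = 1/14
  x_1 = 1/14;  a_1 = 2;  x_2 = (x_1 − 2)/3 = -9/14
  x_2 = -9/14;  a_2 = 0;  x_3 = (x_2 − 0)/3 = -3/14
  x_3 = -3/14;  a_3 = 0;  x_4 = (x_3 − 0)/3 = -1/14
Digits: (1, 2, 0, 0).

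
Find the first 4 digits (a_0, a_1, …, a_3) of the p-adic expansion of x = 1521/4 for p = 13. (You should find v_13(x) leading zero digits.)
(a_0, …, a_3) = (0, 0, 12, 9)

v_13(1521/4) = 2, so a_0 = ... = a_1 = 0. Factor out: x = 13^2 · u with u = 9/4 a unit in ℤ_13. Expand u iteratively via a_{v+i} = u_i mod 13, u_{i+1} = (u_i − a_{v+i})/13:
  u_0 = 9/4;  a_2 = 12;  u_1 = (u_0 − 12)/13 = -3/4
  u_1 = -3/4;  a_3 = 9;  u_2 = (u_1 − 9)/13 = -3/4
Digits: (0, 0, 12, 9).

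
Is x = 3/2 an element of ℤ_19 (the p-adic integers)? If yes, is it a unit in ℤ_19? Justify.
x ∈ ℤ_19^× (unit); v_19(x) = 0

ℤ_19 = {x ∈ ℚ_19 : v_19(x) ≥ 0} and ℤ_19^× = {x ∈ ℤ_19 : v_19(x) = 0}. Here v_19(3/2) = v_19(num) − v_19(den) = 0; compare against these criteria.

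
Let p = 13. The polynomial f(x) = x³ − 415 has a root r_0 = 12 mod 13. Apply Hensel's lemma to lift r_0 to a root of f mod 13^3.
r_2 = 1546 (mod 2197)

Hensel: r_{i+1} = r_i − f(r_i)/f′(r_i) mod 13^{i+2}, where f′(x) = 3x². Iterate:
  r_0 = 12 (mod 13)
  r_1 = 25 (mod 169)
  r_2 = 1546 (mod 2197)
Final: r = 1546 with f(r) ≡ 0 mod 13^3.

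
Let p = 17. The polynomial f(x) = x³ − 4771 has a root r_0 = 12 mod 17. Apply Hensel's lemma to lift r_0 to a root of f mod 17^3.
r_2 = 3667 (mod 4913)

Hensel: r_{i+1} = r_i − f(r_i)/f′(r_i) mod 17^{i+2}, where f′(x) = 3x². Iterate:
  r_0 = 12 (mod 17)
  r_1 = 199 (mod 289)
  r_2 = 3667 (mod 4913)
Final: r = 3667 with f(r) ≡ 0 mod 17^3.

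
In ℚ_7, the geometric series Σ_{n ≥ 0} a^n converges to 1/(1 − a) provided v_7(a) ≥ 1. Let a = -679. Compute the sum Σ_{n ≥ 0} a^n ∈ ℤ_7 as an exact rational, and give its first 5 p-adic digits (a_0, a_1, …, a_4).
Σ a^n = 1/(1 − a) = 1/680;  first 5 digits = (1, 1, 1, 6, 3)

v_7(a) = 1 ≥ 1, so the series converges in ℤ_7 to 1/(1 − a) = 1/(1 − (-679)) = 1/680. Expand this rational in ℤ_7: compute digits iteratively via d_i = x_i mod 7, x_{i+1} = (x_i − d_i)/7. The first 5 digits are (1, 1, 1, 6, 3).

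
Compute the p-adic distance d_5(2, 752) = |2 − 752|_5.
d_5(2, 752) = 1/125

Step 1 — x − y = 2 − 752 = -750. Step 2 — v_5(-750) = 3 (factor: -750 = −(5^3 · 6); the sign does not affect v_p). Step 3 — |x − y|_5 = 5^{-3} = 1/125.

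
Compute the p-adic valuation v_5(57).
v_5(57) = 0

v_5(n) is the largest exponent k such that 5^k divides n. Factor out: 57 = 5^0 · 57. (Sign doesn't affect v_p.) So v_5(57) = 0.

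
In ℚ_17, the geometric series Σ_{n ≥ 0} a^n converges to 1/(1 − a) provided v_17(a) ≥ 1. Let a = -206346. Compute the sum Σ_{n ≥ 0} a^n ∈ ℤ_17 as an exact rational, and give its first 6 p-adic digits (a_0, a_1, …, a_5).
Σ a^n = 1/(1 − a) = 1/206347;  first 6 digits = (1, 0, 0, 9, 14, 16)

v_17(a) = 3 ≥ 1, so the series converges in ℤ_17 to 1/(1 − a) = 1/(1 − (-206346)) = 1/206347. Expand this rational in ℤ_17: compute digits iteratively via d_i = x_i mod 17, x_{i+1} = (x_i − d_i)/17. The first 6 digits are (1, 0, 0, 9, 14, 16).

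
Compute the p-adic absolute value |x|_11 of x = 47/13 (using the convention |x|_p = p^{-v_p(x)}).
|47/13|_11 = 1

Step 1 — compute v_11(x) by factoring powers of 11 out of the numerator and denominator: v_11(47/13) = 0. Step 2 — apply |x|_p = p^{-v_p(x)} = 11^{0} = 1.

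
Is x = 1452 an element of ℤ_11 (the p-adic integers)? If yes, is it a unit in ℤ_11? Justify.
x ∈ ℤ_11 but not a unit; v_11(x) = 2 > 0

ℤ_11 = {x ∈ ℚ_11 : v_11(x) ≥ 0} and ℤ_11^× = {x ∈ ℤ_11 : v_11(x) = 0}. Here v_11(1452) = v_11(num) − v_11(den) = 2; compare against these criteria.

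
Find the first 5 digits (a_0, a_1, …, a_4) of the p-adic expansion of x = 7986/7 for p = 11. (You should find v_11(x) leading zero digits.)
(a_0, …, a_4) = (0, 0, 0, 4, 6)

v_11(7986/7) = 3, so a_0 = ... = a_2 = 0. Factor out: x = 11^3 · u with u = 6/7 a unit in ℤ_11. Expand u iteratively via a_{v+i} = u_i mod 11, u_{i+1} = (u_i − a_{v+i})/11:
  u_0 = 6/7;  a_3 = 4;  u_1 = (u_0 − 4)/11 = -2/7
  u_1 = -2/7;  a_4 = 6;  u_2 = (u_1 − 6)/11 = -4/7
Digits: (0, 0, 0, 4, 6).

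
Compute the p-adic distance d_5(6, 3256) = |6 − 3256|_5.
d_5(6, 3256) = 1/125

Step 1 — x − y = 6 − 3256 = -3250. Step 2 — v_5(-3250) = 3 (factor: -3250 = −(5^3 · 26); the sign does not affect v_p). Step 3 — |x − y|_5 = 5^{-3} = 1/125.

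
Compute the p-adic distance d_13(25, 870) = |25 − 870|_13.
d_13(25, 870) = 1/169

Step 1 — x − y = 25 − 870 = -845. Step 2 — v_13(-845) = 2 (factor: -845 = −(13^2 · 5); the sign does not affect v_p). Step 3 — |x − y|_13 = 13^{-2} = 1/169.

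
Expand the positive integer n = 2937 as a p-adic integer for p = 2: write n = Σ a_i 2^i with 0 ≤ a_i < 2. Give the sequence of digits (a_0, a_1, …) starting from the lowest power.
(a_0, a_1, …) = (1, 0, 0, 1, 1, 1, 1, 0, 1, 1, 0, 1)

Repeated division by 2 gives the digits low-to-high: 2937 = 1 + 1·2^3 + 1·2^4 + 1·2^5 + 1·2^6 + 1·2^8 + 1·2^9 + 1·2^11. Digit sequence: (1, 0, 0, 1, 1, 1, 1, 0, 1, 1, 0, 1).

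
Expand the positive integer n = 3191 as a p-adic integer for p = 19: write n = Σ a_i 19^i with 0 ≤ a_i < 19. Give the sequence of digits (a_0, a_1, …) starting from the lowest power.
(a_0, a_1, …) = (18, 15, 8)

Repeated division by 19 gives the digits low-to-high: 3191 = 18 + 15·19^1 + 8·19^2. Digit sequence: (18, 15, 8).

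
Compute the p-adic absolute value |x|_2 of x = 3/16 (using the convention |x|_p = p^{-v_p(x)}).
|3/16|_2 = 16

Step 1 — compute v_2(x) by factoring powers of 2 out of the numerator and denominator: v_2(3/16) = -4. Step 2 — apply |x|_p = p^{-v_p(x)} = 2^{4} = 16.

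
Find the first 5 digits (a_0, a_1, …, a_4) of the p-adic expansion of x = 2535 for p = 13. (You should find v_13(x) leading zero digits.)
(a_0, …, a_4) = (0, 0, 2, 1, 0)

v_13(2535) = 2, so a_0 = ... = a_1 = 0. Factor out: x = 13^2 · u with u = 15 a unit in ℤ_13. Expand u iteratively via a_{v+i} = u_i mod 13, u_{i+1} = (u_i − a_{v+i})/13:
  u_0 = 15;  a_2 = 2;  u_1 = (u_0 − 2)/13 = 1
  u_1 = 1;  a_3 = 1;  u_2 = (u_1 − 1)/13 = 0
  u_2 = 0;  a_4 = 0;  u_3 = (u_2 − 0)/13 = 0
Digits: (0, 0, 2, 1, 0).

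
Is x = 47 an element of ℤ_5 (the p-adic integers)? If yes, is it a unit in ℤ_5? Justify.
x ∈ ℤ_5^× (unit); v_5(x) = 0

ℤ_5 = {x ∈ ℚ_5 : v_5(x) ≥ 0} and ℤ_5^× = {x ∈ ℤ_5 : v_5(x) = 0}. Here v_5(47) = v_5(num) − v_5(den) = 0; compare against these criteria.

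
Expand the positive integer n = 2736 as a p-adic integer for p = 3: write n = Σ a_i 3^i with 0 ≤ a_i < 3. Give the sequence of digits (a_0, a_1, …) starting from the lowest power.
(a_0, a_1, …) = (0, 0, 1, 2, 0, 2, 0, 1)

Repeated division by 3 gives the digits low-to-high: 2736 = 1·3^2 + 2·3^3 + 2·3^5 + 1·3^7. Digit sequence: (0, 0, 1, 2, 0, 2, 0, 1).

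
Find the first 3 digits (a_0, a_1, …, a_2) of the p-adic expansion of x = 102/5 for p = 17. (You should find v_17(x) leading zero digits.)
(a_0, …, a_2) = (0, 8, 3)

v_17(102/5) = 1, so a_0 = ... = a_0 = 0. Factor out: x = 17^1 · u with u = 6/5 a unit in ℤ_17. Expand u iteratively via a_{v+i} = u_i mod 17, u_{i+1} = (u_i − a_{v+i})/17:
  u_0 = 6/5;  a_1 = 8;  u_1 = (u_0 − 8)/17 = -2/5
  u_1 = -2/5;  a_2 = 3;  u_2 = (u_1 − 3)/17 = -1/5
Digits: (0, 8, 3).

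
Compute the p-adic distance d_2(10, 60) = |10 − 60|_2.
d_2(10, 60) = 1/2

Step 1 — x − y = 10 − 60 = -50. Step 2 — v_2(-50) = 1 (factor: -50 = −(2^1 · 25); the sign does not affect v_p). Step 3 — |x − y|_2 = 2^{-1} = 1/2.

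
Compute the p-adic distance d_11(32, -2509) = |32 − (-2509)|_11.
d_11(32, -2509) = 1/121

Step 1 — x − y = 32 − (-2509) = 2541. Step 2 — v_11(2541) = 2 (factor: 2541 = (11^2 · 21); the sign does not affect v_p). Step 3 — |x − y|_11 = 11^{-2} = 1/121.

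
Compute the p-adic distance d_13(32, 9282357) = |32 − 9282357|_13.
d_13(32, 9282357) = 1/371293

Step 1 — x − y = 32 − 9282357 = -9282325. Step 2 — v_13(-9282325) = 5 (factor: -9282325 = −(13^5 · 25); the sign does not affect v_p). Step 3 — |x − y|_13 = 13^{-5} = 1/371293.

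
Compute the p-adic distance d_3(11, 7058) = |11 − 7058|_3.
d_3(11, 7058) = 1/243

Step 1 — x − y = 11 − 7058 = -7047. Step 2 — v_3(-7047) = 5 (factor: -7047 = −(3^5 · 29); the sign does not affect v_p). Step 3 — |x − y|_3 = 3^{-5} = 1/243.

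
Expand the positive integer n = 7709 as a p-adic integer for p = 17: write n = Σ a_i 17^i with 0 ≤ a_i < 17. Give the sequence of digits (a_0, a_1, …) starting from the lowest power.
(a_0, a_1, …) = (8, 11, 9, 1)

Repeated division by 17 gives the digits low-to-high: 7709 = 8 + 11·17^1 + 9·17^2 + 1·17^3. Digit sequence: (8, 11, 9, 1).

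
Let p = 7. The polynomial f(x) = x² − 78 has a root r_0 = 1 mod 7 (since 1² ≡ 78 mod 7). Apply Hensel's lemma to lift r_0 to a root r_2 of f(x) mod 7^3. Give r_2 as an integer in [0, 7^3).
r_2 = 113 (mod 343)

Hensel's recurrence: r_{i+1} = r_i − f(r_i)·(f′(r_i))^{-1} mod 7^{i+2}, with f′(x) = 2x. Iterate:
  r_0 = 1 (mod 7)
  r_1 = 15 (mod 49)
  r_2 = 113 (mod 343)
Final: r_2 = 113, and one checks f(r_2) ≡ 0 mod 7^3.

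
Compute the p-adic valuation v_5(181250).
v_5(181250) = 5

v_5(n) is the largest exponent k such that 5^k divides n. Factor out: 181250 = 5^5 · 58. (Sign doesn't affect v_p.) So v_5(181250) = 5.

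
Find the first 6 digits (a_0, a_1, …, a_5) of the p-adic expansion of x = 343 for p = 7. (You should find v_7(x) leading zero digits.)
(a_0, …, a_5) = (0, 0, 0, 1, 0, 0)

v_7(343) = 3, so a_0 = ... = a_2 = 0. Factor out: x = 7^3 · u with u = 1 a unit in ℤ_7. Expand u iteratively via a_{v+i} = u_i mod 7, u_{i+1} = (u_i − a_{v+i})/7:
  u_0 = 1;  a_3 = 1;  u_1 = (u_0 − 1)/7 = 0
  u_1 = 0;  a_4 = 0;  u_2 = (u_1 − 0)/7 = 0
  u_2 = 0;  a_5 = 0;  u_3 = (u_2 − 0)/7 = 0
Digits: (0, 0, 0, 1, 0, 0).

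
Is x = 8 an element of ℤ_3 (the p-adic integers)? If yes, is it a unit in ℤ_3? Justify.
x ∈ ℤ_3^× (unit); v_3(x) = 0

ℤ_3 = {x ∈ ℚ_3 : v_3(x) ≥ 0} and ℤ_3^× = {x ∈ ℤ_3 : v_3(x) = 0}. Here v_3(8) = v_3(num) − v_3(den) = 0; compare against these criteria.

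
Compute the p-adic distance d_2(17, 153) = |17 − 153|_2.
d_2(17, 153) = 1/8

Step 1 — x − y = 17 − 153 = -136. Step 2 — v_2(-136) = 3 (factor: -136 = −(2^3 · 17); the sign does not affect v_p). Step 3 — |x − y|_2 = 2^{-3} = 1/8.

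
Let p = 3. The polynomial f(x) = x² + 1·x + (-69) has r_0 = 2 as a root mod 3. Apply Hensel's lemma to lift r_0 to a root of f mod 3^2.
r_1 = 2 (mod 9)

Hensel: r_{i+1} = r_i − f(r_i)·(f′(r_i))^{-1} mod 3^{i+2}, f′(x) = 2x + 1. Iterate:
  r_0 = 2 (mod 3)
  r_1 = 2 (mod 9)
Final: r = 2 satisfies f(r) ≡ 0 mod 3^2.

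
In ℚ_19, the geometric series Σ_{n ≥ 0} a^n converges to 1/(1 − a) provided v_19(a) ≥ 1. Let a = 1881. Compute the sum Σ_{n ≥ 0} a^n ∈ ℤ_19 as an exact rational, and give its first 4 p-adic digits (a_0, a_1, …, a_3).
Σ a^n = 1/(1 − a) = -1/1880;  first 4 digits = (1, 4, 2, 10)

v_19(a) = 1 ≥ 1, so the series converges in ℤ_19 to 1/(1 − a) = 1/(1 − 1881) = -1/1880. Expand this rational in ℤ_19: compute digits iteratively via d_i = x_i mod 19, x_{i+1} = (x_i − d_i)/19. The first 4 digits are (1, 4, 2, 10).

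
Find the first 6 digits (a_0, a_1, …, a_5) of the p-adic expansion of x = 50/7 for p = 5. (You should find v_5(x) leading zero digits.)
(a_0, …, a_5) = (0, 0, 1, 2, 1, 4)

v_5(50/7) = 2, so a_0 = ... = a_1 = 0. Factor out: x = 5^2 · u with u = 2/7 a unit in ℤ_5. Expand u iteratively via a_{v+i} = u_i mod 5, u_{i+1} = (u_i − a_{v+i})/5:
  u_0 = 2/7;  a_2 = 1;  u_1 = (u_0 − 1)/5 = -1/7
  u_1 = -1/7;  a_3 = 2;  u_2 = (u_1 − 2)/5 = -3/7
  u_2 = -3/7;  a_4 = 1;  u_3 = (u_2 − 1)/5 = -2/7
  u_3 = -2/7;  a_5 = 4;  u_4 = (u_3 − 4)/5 = -6/7
Digits: (0, 0, 1, 2, 1, 4).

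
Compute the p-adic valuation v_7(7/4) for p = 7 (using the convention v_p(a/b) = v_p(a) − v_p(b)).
v_7(7/4) = 1

Factor powers of 7 from the numerator and denominator of the reduced fraction: 7 = 7^1 · 1 and 4 = 7^0 · 4. Apply v_p(a/b) = v_p(a) − v_p(b): v_7(7/4) = 1 − 0 = 1.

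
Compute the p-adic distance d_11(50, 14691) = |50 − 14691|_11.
d_11(50, 14691) = 1/14641

Step 1 — x − y = 50 − 14691 = -14641. Step 2 — v_11(-14641) = 4 (factor: -14641 = −(11^4 · 1); the sign does not affect v_p). Step 3 — |x − y|_11 = 11^{-4} = 1/14641.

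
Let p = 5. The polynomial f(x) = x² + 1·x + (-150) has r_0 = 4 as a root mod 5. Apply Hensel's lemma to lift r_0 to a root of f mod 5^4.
r_3 = 474 (mod 625)

Hensel: r_{i+1} = r_i − f(r_i)·(f′(r_i))^{-1} mod 5^{i+2}, f′(x) = 2x + 1. Iterate:
  r_0 = 4 (mod 5)
  r_1 = 24 (mod 25)
  r_2 = 99 (mod 125)
  r_3 = 474 (mod 625)
Final: r = 474 satisfies f(r) ≡ 0 mod 5^4.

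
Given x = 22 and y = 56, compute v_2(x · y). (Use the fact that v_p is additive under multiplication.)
v_2(1232) = 4

v_p(x) = 1 (factor: 22 = 2^1 · 11); v_p(y) = 3 (factor: 56 = 2^3 · 7). Additivity: v_p(xy) = v_p(x) + v_p(y) = 1 + 3 = 4. (Direct check: xy = 1232 = 2^4 · (77).)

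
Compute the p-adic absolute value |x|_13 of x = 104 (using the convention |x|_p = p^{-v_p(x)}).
|104|_13 = 1/13

Step 1 — compute v_13(x) by factoring powers of 13 out of the numerator and denominator: v_13(104) = 1. Step 2 — apply |x|_p = p^{-v_p(x)} = 13^{-1} = 1/13.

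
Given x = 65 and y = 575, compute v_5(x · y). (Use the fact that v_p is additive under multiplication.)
v_5(37375) = 3

v_p(x) = 1 (factor: 65 = 5^1 · 13); v_p(y) = 2 (factor: 575 = 5^2 · 23). Additivity: v_p(xy) = v_p(x) + v_p(y) = 1 + 2 = 3. (Direct check: xy = 37375 = 5^3 · (299).)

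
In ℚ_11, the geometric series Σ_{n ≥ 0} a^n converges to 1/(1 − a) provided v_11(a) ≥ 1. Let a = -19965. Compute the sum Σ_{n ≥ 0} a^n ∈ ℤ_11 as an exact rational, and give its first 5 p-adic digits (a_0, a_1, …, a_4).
Σ a^n = 1/(1 − a) = 1/19966;  first 5 digits = (1, 0, 0, 7, 9)

v_11(a) = 3 ≥ 1, so the series converges in ℤ_11 to 1/(1 − a) = 1/(1 − (-19965)) = 1/19966. Expand this rational in ℤ_11: compute digits iteratively via d_i = x_i mod 11, x_{i+1} = (x_i − d_i)/11. The first 5 digits are (1, 0, 0, 7, 9).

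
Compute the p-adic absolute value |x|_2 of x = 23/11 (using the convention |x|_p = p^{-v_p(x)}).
|23/11|_2 = 1

Step 1 — compute v_2(x) by factoring powers of 2 out of the numerator and denominator: v_2(23/11) = 0. Step 2 — apply |x|_p = p^{-v_p(x)} = 2^{0} = 1.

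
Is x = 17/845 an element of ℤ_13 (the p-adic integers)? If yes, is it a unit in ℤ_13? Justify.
x ∉ ℤ_13 (v_13(x) = -2 < 0)

ℤ_13 = {x ∈ ℚ_13 : v_13(x) ≥ 0} and ℤ_13^× = {x ∈ ℤ_13 : v_13(x) = 0}. Here v_13(17/845) = v_13(num) − v_13(den) = -2; compare against these criteria.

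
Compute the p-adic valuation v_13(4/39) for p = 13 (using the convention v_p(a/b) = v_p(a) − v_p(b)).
v_13(4/39) = -1

Factor powers of 13 from the numerator and denominator of the reduced fraction: 4 = 13^0 · 4 and 39 = 13^1 · 3. Apply v_p(a/b) = v_p(a) − v_p(b): v_13(4/39) = 0 − 1 = -1.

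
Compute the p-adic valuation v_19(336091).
v_19(336091) = 3

v_19(n) is the largest exponent k such that 19^k divides n. Factor out: 336091 = 19^3 · 49. (Sign doesn't affect v_p.) So v_19(336091) = 3.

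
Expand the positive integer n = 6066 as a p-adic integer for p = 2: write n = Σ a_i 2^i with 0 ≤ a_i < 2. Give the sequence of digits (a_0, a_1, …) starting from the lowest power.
(a_0, a_1, …) = (0, 1, 0, 0, 1, 1, 0, 1, 1, 1, 1, 0, 1)

Repeated division by 2 gives the digits low-to-high: 6066 = 1·2^1 + 1·2^4 + 1·2^5 + 1·2^7 + 1·2^8 + 1·2^9 + 1·2^10 + 1·2^12. Digit sequence: (0, 1, 0, 0, 1, 1, 0, 1, 1, 1, 1, 0, 1).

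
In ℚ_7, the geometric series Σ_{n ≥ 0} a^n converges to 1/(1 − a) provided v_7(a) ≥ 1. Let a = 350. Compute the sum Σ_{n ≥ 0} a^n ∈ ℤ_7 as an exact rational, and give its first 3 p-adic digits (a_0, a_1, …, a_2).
Σ a^n = 1/(1 − a) = -1/349;  first 3 digits = (1, 1, 1)

v_7(a) = 1 ≥ 1, so the series converges in ℤ_7 to 1/(1 − a) = 1/(1 − 350) = -1/349. Expand this rational in ℤ_7: compute digits iteratively via d_i = x_i mod 7, x_{i+1} = (x_i − d_i)/7. The first 3 digits are (1, 1, 1).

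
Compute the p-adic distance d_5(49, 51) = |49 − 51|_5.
d_5(49, 51) = 1

Step 1 — x − y = 49 − 51 = -2. Step 2 — v_5(-2) = 0 (factor: -2 = −(5^0 · 2); the sign does not affect v_p). Step 3 — |x − y|_5 = 5^{0} = 1.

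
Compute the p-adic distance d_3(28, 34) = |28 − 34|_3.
d_3(28, 34) = 1/3

Step 1 — x − y = 28 − 34 = -6. Step 2 — v_3(-6) = 1 (factor: -6 = −(3^1 · 2); the sign does not affect v_p). Step 3 — |x − y|_3 = 3^{-1} = 1/3.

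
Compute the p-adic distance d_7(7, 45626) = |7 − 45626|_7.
d_7(7, 45626) = 1/2401

Step 1 — x − y = 7 − 45626 = -45619. Step 2 — v_7(-45619) = 4 (factor: -45619 = −(7^4 · 19); the sign does not affect v_p). Step 3 — |x − y|_7 = 7^{-4} = 1/2401.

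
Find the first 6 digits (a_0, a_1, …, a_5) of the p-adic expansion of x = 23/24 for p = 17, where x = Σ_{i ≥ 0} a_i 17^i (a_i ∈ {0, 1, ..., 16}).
(a_0, …, a_5) = (13, 0, 12, 0, 12, 0)

v_17(23/24) = 0 (numerator and denominator both coprime to 17), so x ∈ ℤ_17^×. Compute digits iteratively via a_i = x_i mod 17, x_{i+1} = (x_i − a_i)/17, with x_0 = x:
  x_0 = 23/24;  a_0 = 13;  x_1 = (x_0 − 13)/17 = -17/24
  x_1 = -17/24;  a_1 = 0;  x_2 = (x_1 − 0)/17 = -1/24
  x_2 = -1/24;  a_2 = 12;  x_3 = (x_2 − 12)/17 = -17/24
  x_3 = -17/24;  a_3 = 0;  x_4 = (x_3 − 0)/17 = -1/24
  x_4 = -1/24;  a_4 = 12;  x_5 = (x_4 − 12)/17 = -17/24
  x_5 = -17/24;  a_5 = 0;  x_6 = (x_5 − 0)/17 = -1/24
Digits: (13, 0, 12, 0, 12, 0).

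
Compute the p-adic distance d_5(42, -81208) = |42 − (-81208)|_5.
d_5(42, -81208) = 1/3125

Step 1 — x − y = 42 − (-81208) = 81250. Step 2 — v_5(81250) = 5 (factor: 81250 = (5^5 · 26); the sign does not affect v_p). Step 3 — |x − y|_5 = 5^{-5} = 1/3125.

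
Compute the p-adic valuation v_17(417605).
v_17(417605) = 4

v_17(n) is the largest exponent k such that 17^k divides n. Factor out: 417605 = 17^4 · 5. (Sign doesn't affect v_p.) So v_17(417605) = 4.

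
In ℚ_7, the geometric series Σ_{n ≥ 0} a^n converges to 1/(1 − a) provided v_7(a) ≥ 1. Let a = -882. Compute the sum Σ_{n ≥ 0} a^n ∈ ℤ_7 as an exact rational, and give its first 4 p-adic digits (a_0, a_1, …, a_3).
Σ a^n = 1/(1 − a) = 1/883;  first 4 digits = (1, 0, 3, 4)

v_7(a) = 2 ≥ 1, so the series converges in ℤ_7 to 1/(1 − a) = 1/(1 − (-882)) = 1/883. Expand this rational in ℤ_7: compute digits iteratively via d_i = x_i mod 7, x_{i+1} = (x_i − d_i)/7. The first 4 digits are (1, 0, 3, 4).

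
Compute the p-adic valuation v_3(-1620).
v_3(-1620) = 4

v_3(n) is the largest exponent k such that 3^k divides n. Factor out: -1620 = -3^4 · 20. (Sign doesn't affect v_p.) So v_3(-1620) = 4.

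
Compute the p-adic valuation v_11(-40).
v_11(-40) = 0

v_11(n) is the largest exponent k such that 11^k divides n. Factor out: -40 = -11^0 · 40. (Sign doesn't affect v_p.) So v_11(-40) = 0.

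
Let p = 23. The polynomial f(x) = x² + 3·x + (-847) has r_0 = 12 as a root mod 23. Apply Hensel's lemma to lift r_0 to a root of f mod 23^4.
r_3 = 112988 (mod 279841)

Hensel: r_{i+1} = r_i − f(r_i)·(f′(r_i))^{-1} mod 23^{i+2}, f′(x) = 2x + 3. Iterate:
  r_0 = 12 (mod 23)
  r_1 = 311 (mod 529)
  r_2 = 3485 (mod 12167)
  r_3 = 112988 (mod 279841)
Final: r = 112988 satisfies f(r) ≡ 0 mod 23^4.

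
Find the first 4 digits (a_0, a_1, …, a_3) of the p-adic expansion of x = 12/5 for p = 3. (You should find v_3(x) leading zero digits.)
(a_0, …, a_3) = (0, 2, 2, 1)

v_3(12/5) = 1, so a_0 = ... = a_0 = 0. Factor out: x = 3^1 · u with u = 4/5 a unit in ℤ_3. Expand u iteratively via a_{v+i} = u_i mod 3, u_{i+1} = (u_i − a_{v+i})/3:
  u_0 = 4/5;  a_1 = 2;  u_1 = (u_0 − 2)/3 = -2/5
  u_1 = -2/5;  a_2 = 2;  u_2 = (u_1 − 2)/3 = -4/5
  u_2 = -4/5;  a_3 = 1;  u_3 = (u_2 − 1)/3 = -3/5
Digits: (0, 2, 2, 1).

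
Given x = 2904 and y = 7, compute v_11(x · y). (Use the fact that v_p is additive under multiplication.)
v_11(20328) = 2

v_p(x) = 2 (factor: 2904 = 11^2 · 24); v_p(y) = 0 (factor: 7 = 11^0 · 7). Additivity: v_p(xy) = v_p(x) + v_p(y) = 2 + 0 = 2. (Direct check: xy = 20328 = 11^2 · (168).)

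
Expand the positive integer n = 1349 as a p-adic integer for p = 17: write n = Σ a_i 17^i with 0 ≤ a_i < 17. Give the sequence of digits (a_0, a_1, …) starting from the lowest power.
(a_0, a_1, …) = (6, 11, 4)

Repeated division by 17 gives the digits low-to-high: 1349 = 6 + 11·17^1 + 4·17^2. Digit sequence: (6, 11, 4).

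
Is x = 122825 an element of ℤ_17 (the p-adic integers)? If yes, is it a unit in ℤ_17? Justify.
x ∈ ℤ_17 but not a unit; v_17(x) = 3 > 0

ℤ_17 = {x ∈ ℚ_17 : v_17(x) ≥ 0} and ℤ_17^× = {x ∈ ℤ_17 : v_17(x) = 0}. Here v_17(122825) = v_17(num) − v_17(den) = 3; compare against these criteria.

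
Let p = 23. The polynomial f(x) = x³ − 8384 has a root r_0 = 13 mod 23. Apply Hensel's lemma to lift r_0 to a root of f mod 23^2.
r_1 = 381 (mod 529)

Hensel: r_{i+1} = r_i − f(r_i)/f′(r_i) mod 23^{i+2}, where f′(x) = 3x². Iterate:
  r_0 = 13 (mod 23)
  r_1 = 381 (mod 529)
Final: r = 381 with f(r) ≡ 0 mod 23^2.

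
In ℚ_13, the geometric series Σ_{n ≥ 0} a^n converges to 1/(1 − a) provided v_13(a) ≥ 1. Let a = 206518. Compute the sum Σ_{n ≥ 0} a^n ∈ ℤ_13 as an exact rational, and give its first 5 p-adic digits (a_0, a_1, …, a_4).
Σ a^n = 1/(1 − a) = -1/206517;  first 5 digits = (1, 0, 0, 3, 7)

v_13(a) = 3 ≥ 1, so the series converges in ℤ_13 to 1/(1 − a) = 1/(1 − 206518) = -1/206517. Expand this rational in ℤ_13: compute digits iteratively via d_i = x_i mod 13, x_{i+1} = (x_i − d_i)/13. The first 5 digits are (1, 0, 0, 3, 7).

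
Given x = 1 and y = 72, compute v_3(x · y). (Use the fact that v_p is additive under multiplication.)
v_3(72) = 2

v_p(x) = 0 (factor: 1 = 3^0 · 1); v_p(y) = 2 (factor: 72 = 3^2 · 8). Additivity: v_p(xy) = v_p(x) + v_p(y) = 0 + 2 = 2. (Direct check: xy = 72 = 3^2 · (8).)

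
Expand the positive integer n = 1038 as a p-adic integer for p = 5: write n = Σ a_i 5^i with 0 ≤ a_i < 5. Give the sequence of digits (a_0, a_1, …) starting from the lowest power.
(a_0, a_1, …) = (3, 2, 1, 3, 1)

Repeated division by 5 gives the digits low-to-high: 1038 = 3 + 2·5^1 + 1·5^2 + 3·5^3 + 1·5^4. Digit sequence: (3, 2, 1, 3, 1).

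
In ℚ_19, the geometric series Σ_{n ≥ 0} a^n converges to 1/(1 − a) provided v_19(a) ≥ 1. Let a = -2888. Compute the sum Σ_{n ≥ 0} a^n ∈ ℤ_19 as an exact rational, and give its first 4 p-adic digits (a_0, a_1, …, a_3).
Σ a^n = 1/(1 − a) = 1/2889;  first 4 digits = (1, 0, 11, 18)

v_19(a) = 2 ≥ 1, so the series converges in ℤ_19 to 1/(1 − a) = 1/(1 − (-2888)) = 1/2889. Expand this rational in ℤ_19: compute digits iteratively via d_i = x_i mod 19, x_{i+1} = (x_i − d_i)/19. The first 4 digits are (1, 0, 11, 18).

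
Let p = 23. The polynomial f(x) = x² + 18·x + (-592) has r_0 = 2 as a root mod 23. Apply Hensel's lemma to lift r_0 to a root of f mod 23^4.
r_3 = 11617 (mod 279841)

Hensel: r_{i+1} = r_i − f(r_i)·(f′(r_i))^{-1} mod 23^{i+2}, f′(x) = 2x + 18. Iterate:
  r_0 = 2 (mod 23)
  r_1 = 508 (mod 529)
  r_2 = 11617 (mod 12167)
  r_3 = 11617 (mod 279841)
Final: r = 11617 satisfies f(r) ≡ 0 mod 23^4.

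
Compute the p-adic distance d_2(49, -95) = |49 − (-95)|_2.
d_2(49, -95) = 1/16

Step 1 — x − y = 49 − (-95) = 144. Step 2 — v_2(144) = 4 (factor: 144 = (2^4 · 9); the sign does not affect v_p). Step 3 — |x − y|_2 = 2^{-4} = 1/16.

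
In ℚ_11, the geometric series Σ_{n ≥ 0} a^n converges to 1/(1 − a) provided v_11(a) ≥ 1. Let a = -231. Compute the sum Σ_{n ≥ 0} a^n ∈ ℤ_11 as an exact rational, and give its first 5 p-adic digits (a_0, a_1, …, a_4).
Σ a^n = 1/(1 − a) = 1/232;  first 5 digits = (1, 1, 10, 7, 9)

v_11(a) = 1 ≥ 1, so the series converges in ℤ_11 to 1/(1 − a) = 1/(1 − (-231)) = 1/232. Expand this rational in ℤ_11: compute digits iteratively via d_i = x_i mod 11, x_{i+1} = (x_i − d_i)/11. The first 5 digits are (1, 1, 10, 7, 9).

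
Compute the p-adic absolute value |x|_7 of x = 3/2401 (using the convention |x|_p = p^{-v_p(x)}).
|3/2401|_7 = 2401

Step 1 — compute v_7(x) by factoring powers of 7 out of the numerator and denominator: v_7(3/2401) = -4. Step 2 — apply |x|_p = p^{-v_p(x)} = 7^{4} = 2401.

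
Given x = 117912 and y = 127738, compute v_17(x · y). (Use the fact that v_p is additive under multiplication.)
v_17(15061843056) = 6

v_p(x) = 3 (factor: 117912 = 17^3 · 24); v_p(y) = 3 (factor: 127738 = 17^3 · 26). Additivity: v_p(xy) = v_p(x) + v_p(y) = 3 + 3 = 6. (Direct check: xy = 15061843056 = 17^6 · (624).)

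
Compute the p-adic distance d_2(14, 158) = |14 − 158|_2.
d_2(14, 158) = 1/16

Step 1 — x − y = 14 − 158 = -144. Step 2 — v_2(-144) = 4 (factor: -144 = −(2^4 · 9); the sign does not affect v_p). Step 3 — |x − y|_2 = 2^{-4} = 1/16.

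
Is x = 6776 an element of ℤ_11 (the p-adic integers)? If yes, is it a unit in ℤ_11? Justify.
x ∈ ℤ_11 but not a unit; v_11(x) = 2 > 0

ℤ_11 = {x ∈ ℚ_11 : v_11(x) ≥ 0} and ℤ_11^× = {x ∈ ℤ_11 : v_11(x) = 0}. Here v_11(6776) = v_11(num) − v_11(den) = 2; compare against these criteria.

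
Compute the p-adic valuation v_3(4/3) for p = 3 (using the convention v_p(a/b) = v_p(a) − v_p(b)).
v_3(4/3) = -1

Factor powers of 3 from the numerator and denominator of the reduced fraction: 4 = 3^0 · 4 and 3 = 3^1 · 1. Apply v_p(a/b) = v_p(a) − v_p(b): v_3(4/3) = 0 − 1 = -1.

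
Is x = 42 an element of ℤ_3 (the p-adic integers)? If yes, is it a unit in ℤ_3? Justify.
x ∈ ℤ_3 but not a unit; v_3(x) = 1 > 0

ℤ_3 = {x ∈ ℚ_3 : v_3(x) ≥ 0} and ℤ_3^× = {x ∈ ℤ_3 : v_3(x) = 0}. Here v_3(42) = v_3(num) − v_3(den) = 1; compare against these criteria.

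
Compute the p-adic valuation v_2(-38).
v_2(-38) = 1

v_2(n) is the largest exponent k such that 2^k divides n. Factor out: -38 = -2^1 · 19. (Sign doesn't affect v_p.) So v_2(-38) = 1.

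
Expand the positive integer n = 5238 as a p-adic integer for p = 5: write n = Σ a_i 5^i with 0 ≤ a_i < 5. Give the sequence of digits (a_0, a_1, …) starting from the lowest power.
(a_0, a_1, …) = (3, 2, 4, 1, 3, 1)

Repeated division by 5 gives the digits low-to-high: 5238 = 3 + 2·5^1 + 4·5^2 + 1·5^3 + 3·5^4 + 1·5^5. Digit sequence: (3, 2, 4, 1, 3, 1).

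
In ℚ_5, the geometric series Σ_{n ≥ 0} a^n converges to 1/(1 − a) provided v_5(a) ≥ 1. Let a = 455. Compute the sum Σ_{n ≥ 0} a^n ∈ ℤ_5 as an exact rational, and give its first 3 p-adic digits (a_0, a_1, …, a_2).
Σ a^n = 1/(1 − a) = -1/454;  first 3 digits = (1, 1, 4)

v_5(a) = 1 ≥ 1, so the series converges in ℤ_5 to 1/(1 − a) = 1/(1 − 455) = -1/454. Expand this rational in ℤ_5: compute digits iteratively via d_i = x_i mod 5, x_{i+1} = (x_i − d_i)/5. The first 3 digits are (1, 1, 4).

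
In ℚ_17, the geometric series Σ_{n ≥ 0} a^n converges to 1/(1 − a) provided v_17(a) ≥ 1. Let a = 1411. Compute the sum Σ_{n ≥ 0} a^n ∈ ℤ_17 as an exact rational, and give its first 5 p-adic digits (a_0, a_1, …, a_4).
Σ a^n = 1/(1 − a) = -1/1410;  first 5 digits = (1, 15, 8, 6, 14)

v_17(a) = 1 ≥ 1, so the series converges in ℤ_17 to 1/(1 − a) = 1/(1 − 1411) = -1/1410. Expand this rational in ℤ_17: compute digits iteratively via d_i = x_i mod 17, x_{i+1} = (x_i − d_i)/17. The first 5 digits are (1, 15, 8, 6, 14).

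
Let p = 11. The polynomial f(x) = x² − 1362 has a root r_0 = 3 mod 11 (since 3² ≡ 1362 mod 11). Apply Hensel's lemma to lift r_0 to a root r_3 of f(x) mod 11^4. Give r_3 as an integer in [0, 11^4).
r_3 = 7670 (mod 14641)

Hensel's recurrence: r_{i+1} = r_i − f(r_i)·(f′(r_i))^{-1} mod 11^{i+2}, with f′(x) = 2x. Iterate:
  r_0 = 3 (mod 11)
  r_1 = 47 (mod 121)
  r_2 = 1015 (mod 1331)
  r_3 = 7670 (mod 14641)
Final: r_3 = 7670, and one checks f(r_3) ≡ 0 mod 11^4.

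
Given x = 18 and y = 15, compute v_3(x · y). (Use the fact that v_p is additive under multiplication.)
v_3(270) = 3

v_p(x) = 2 (factor: 18 = 3^2 · 2); v_p(y) = 1 (factor: 15 = 3^1 · 5). Additivity: v_p(xy) = v_p(x) + v_p(y) = 2 + 1 = 3. (Direct check: xy = 270 = 3^3 · (10).)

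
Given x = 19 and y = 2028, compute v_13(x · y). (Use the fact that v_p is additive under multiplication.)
v_13(38532) = 2

v_p(x) = 0 (factor: 19 = 13^0 · 19); v_p(y) = 2 (factor: 2028 = 13^2 · 12). Additivity: v_p(xy) = v_p(x) + v_p(y) = 0 + 2 = 2. (Direct check: xy = 38532 = 13^2 · (228).)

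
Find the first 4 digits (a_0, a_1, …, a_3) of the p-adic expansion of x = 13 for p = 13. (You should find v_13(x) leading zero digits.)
(a_0, …, a_3) = (0, 1, 0, 0)

v_13(13) = 1, so a_0 = ... = a_0 = 0. Factor out: x = 13^1 · u with u = 1 a unit in ℤ_13. Expand u iteratively via a_{v+i} = u_i mod 13, u_{i+1} = (u_i − a_{v+i})/13:
  u_0 = 1;  a_1 = 1;  u_1 = (u_0 − 1)/13 = 0
  u_1 = 0;  a_2 = 0;  u_2 = (u_1 − 0)/13 = 0
  u_2 = 0;  a_3 = 0;  u_3 = (u_2 − 0)/13 = 0
Digits: (0, 1, 0, 0).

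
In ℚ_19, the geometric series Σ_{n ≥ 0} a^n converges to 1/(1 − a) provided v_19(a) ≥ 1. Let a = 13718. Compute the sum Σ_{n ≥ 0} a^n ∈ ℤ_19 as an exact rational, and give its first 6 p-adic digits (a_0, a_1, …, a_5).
Σ a^n = 1/(1 − a) = -1/13717;  first 6 digits = (1, 0, 0, 2, 0, 0)

v_19(a) = 3 ≥ 1, so the series converges in ℤ_19 to 1/(1 − a) = 1/(1 − 13718) = -1/13717. Expand this rational in ℤ_19: compute digits iteratively via d_i = x_i mod 19, x_{i+1} = (x_i − d_i)/19. The first 6 digits are (1, 0, 0, 2, 0, 0).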